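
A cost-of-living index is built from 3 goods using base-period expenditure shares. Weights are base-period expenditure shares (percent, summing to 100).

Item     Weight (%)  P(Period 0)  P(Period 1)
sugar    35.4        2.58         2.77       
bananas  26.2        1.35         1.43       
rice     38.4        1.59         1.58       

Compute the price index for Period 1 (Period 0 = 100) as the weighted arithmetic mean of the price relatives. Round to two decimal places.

103.92

sugar: 35.4 × (2.77/2.58) = 35.4 × 1.073643 = 38.0070
bananas: 26.2 × (1.43/1.35) = 26.2 × 1.059259 = 27.7526
rice: 38.4 × (1.58/1.59) = 38.4 × 0.993711 = 38.1585
Index = Σ wᵢ·(p₁ᵢ/p₀ᵢ) = 38.0070 + 27.7526 + 38.1585 = 103.9181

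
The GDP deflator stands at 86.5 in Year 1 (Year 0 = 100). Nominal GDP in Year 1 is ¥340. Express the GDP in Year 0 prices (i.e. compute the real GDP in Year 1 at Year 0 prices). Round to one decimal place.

393.1

Real = Nominal ÷ (Index/100) = 340 ÷ (86.5/100)
     = 340 ÷ 0.865 = 393.0636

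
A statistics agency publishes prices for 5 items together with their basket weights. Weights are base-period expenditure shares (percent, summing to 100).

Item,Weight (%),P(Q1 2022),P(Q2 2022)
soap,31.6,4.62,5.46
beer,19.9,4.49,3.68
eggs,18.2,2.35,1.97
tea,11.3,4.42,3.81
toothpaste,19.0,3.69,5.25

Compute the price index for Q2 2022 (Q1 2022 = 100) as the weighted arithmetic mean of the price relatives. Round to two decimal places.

soap: 31.6 × (5.46/4.62) = 31.6 × 1.181818 = 37.3455
beer: 19.9 × (3.68/4.49) = 19.9 × 0.819599 = 16.3100
eggs: 18.2 × (1.97/2.35) = 18.2 × 0.838298 = 15.2570
tea: 11.3 × (3.81/4.42) = 11.3 × 0.861991 = 9.7405
toothpaste: 19.0 × (5.25/3.69) = 19.0 × 1.422764 = 27.0325
Index = Σ wᵢ·(p₁ᵢ/p₀ᵢ) = 37.3455 + 16.3100 + 15.2570 + 9.7405 + 27.0325 = 105.6855

105.69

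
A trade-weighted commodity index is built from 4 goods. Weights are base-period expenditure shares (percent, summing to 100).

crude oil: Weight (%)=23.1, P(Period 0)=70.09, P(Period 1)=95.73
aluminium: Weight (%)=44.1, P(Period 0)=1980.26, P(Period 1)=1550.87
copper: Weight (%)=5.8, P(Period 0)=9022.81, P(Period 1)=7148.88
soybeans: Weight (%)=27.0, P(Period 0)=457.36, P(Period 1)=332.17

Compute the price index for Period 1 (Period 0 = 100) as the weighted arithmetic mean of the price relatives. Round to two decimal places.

90.29

crude oil: 23.1 × (95.73/70.09) = 23.1 × 1.365815 = 31.5503
aluminium: 44.1 × (1550.87/1980.26) = 44.1 × 0.783165 = 34.5376
copper: 5.8 × (7148.88/9022.81) = 5.8 × 0.792312 = 4.5954
soybeans: 27.0 × (332.17/457.36) = 27.0 × 0.726277 = 19.6095
Index = Σ wᵢ·(p₁ᵢ/p₀ᵢ) = 31.5503 + 34.5376 + 4.5954 + 19.6095 = 90.2928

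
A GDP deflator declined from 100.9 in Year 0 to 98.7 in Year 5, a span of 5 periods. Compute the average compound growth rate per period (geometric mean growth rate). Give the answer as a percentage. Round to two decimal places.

-0.44%

Growth factor = (98.7/100.9)^(1/5) = (0.978196)^(1/5) = 0.995601
Growth rate = 0.995601 − 1 = -0.004399 = -0.4399%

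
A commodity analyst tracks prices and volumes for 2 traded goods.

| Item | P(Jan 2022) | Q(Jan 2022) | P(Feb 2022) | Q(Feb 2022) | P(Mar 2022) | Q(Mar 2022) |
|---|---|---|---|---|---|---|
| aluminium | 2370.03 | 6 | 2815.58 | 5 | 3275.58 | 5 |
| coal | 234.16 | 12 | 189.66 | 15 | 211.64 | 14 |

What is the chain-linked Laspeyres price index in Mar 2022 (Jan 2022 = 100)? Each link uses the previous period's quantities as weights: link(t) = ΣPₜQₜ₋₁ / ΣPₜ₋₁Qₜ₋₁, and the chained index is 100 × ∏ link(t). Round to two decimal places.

Link Jan 2022→Feb 2022:
ΣP(Feb 2022)Q(Jan 2022) = 2815.58×6 + 189.66×12 = 16893.48 + 2275.92 = 19169.4
ΣP(Jan 2022)Q(Jan 2022) = 2370.03×6 + 234.16×12 = 14220.18 + 2809.92 = 17030.1
link = 19169.4/17030.1 = 1.125619
Link Feb 2022→Mar 2022:
ΣP(Mar 2022)Q(Feb 2022) = 3275.58×5 + 211.64×15 = 16377.9 + 3174.6 = 19552.5
ΣP(Feb 2022)Q(Feb 2022) = 2815.58×5 + 189.66×15 = 14077.9 + 2844.9 = 16922.8
link = 19552.5/16922.8 = 1.155394
Chained index = 100 × 1.125619 × 1.155394 = 130.0533

130.05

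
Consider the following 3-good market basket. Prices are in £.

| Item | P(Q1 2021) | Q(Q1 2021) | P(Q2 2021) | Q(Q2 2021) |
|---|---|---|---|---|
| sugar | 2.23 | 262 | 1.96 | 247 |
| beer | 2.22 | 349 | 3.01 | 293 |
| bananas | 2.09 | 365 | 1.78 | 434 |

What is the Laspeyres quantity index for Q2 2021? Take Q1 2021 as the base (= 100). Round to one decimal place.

Laspeyres quantity index uses base-period prices as weights.
ΣP(Q1 2021)·Q(Q2 2021) = 2.23×247 + 2.22×293 + 2.09×434 = 550.81 + 650.46 + 907.06 = 2108.33
ΣP(Q1 2021)·Q(Q1 2021) = 2.23×262 + 2.22×349 + 2.09×365 = 584.26 + 774.78 + 762.85 = 2121.89
Index = 2108.33 / 2121.89 × 100 = 99.3609

99.4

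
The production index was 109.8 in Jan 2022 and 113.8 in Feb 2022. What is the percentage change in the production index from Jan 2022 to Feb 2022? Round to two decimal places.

Change = (113.8 − 109.8) / 109.8 × 100
       = 4.0 / 109.8 × 100 = 3.6430%

3.64%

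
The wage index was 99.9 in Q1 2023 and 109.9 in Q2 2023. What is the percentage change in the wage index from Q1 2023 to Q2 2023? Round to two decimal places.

10.01%

Change = (109.9 − 99.9) / 99.9 × 100
       = 10.0 / 99.9 × 100 = 10.0100%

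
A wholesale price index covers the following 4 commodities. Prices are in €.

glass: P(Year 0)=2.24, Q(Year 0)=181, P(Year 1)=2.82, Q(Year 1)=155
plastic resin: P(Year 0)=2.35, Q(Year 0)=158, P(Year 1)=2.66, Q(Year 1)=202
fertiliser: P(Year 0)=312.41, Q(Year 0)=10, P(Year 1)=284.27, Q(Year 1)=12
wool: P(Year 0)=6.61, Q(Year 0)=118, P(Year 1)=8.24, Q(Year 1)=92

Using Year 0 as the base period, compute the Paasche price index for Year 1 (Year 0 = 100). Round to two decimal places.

Paasche price index uses current-period quantities as weights.
ΣP(Year 1)·Q(Year 1) = 2.82×155 + 2.66×202 + 284.27×12 + 8.24×92 = 437.1 + 537.32 + 3411.24 + 758.08 = 5143.74
ΣP(Year 0)·Q(Year 1) = 2.24×155 + 2.35×202 + 312.41×12 + 6.61×92 = 347.2 + 474.7 + 3748.92 + 608.12 = 5178.94
Index = 5143.74 / 5178.94 × 100 = 99.3203

99.32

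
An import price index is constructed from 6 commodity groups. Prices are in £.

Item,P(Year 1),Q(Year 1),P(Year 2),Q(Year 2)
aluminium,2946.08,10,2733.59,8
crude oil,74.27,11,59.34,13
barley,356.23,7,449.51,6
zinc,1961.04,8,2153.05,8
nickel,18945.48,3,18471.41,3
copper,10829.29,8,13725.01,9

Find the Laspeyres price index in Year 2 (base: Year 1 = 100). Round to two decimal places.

111.28

Laspeyres price index uses base-period quantities as weights.
ΣP(Year 2)·Q(Year 1) = 2733.59×10 + 59.34×11 + 449.51×7 + 2153.05×8 + 18471.41×3 + 13725.01×8 = 27335.9 + 652.74 + 3146.57 + 17224.4 + 55414.23 + 109800.08 = 213573.92
ΣP(Year 1)·Q(Year 1) = 2946.08×10 + 74.27×11 + 356.23×7 + 1961.04×8 + 18945.48×3 + 10829.29×8 = 29460.8 + 816.97 + 2493.61 + 15688.32 + 56836.44 + 86634.32 = 191930.46
Index = 213573.92 / 191930.46 × 100 = 111.2767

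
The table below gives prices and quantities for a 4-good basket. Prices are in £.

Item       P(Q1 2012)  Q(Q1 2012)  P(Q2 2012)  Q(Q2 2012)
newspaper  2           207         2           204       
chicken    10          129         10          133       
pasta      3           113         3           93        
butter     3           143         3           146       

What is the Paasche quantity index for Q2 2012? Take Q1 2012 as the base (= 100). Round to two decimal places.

99.31

Paasche quantity index uses current-period prices as weights.
ΣP(Q2 2012)·Q(Q2 2012) = 2×204 + 10×133 + 3×93 + 3×146 = 408 + 1330 + 279 + 438 = 2455
ΣP(Q2 2012)·Q(Q1 2012) = 2×207 + 10×129 + 3×113 + 3×143 = 414 + 1290 + 339 + 429 = 2472
Index = 2455 / 2472 × 100 = 99.3123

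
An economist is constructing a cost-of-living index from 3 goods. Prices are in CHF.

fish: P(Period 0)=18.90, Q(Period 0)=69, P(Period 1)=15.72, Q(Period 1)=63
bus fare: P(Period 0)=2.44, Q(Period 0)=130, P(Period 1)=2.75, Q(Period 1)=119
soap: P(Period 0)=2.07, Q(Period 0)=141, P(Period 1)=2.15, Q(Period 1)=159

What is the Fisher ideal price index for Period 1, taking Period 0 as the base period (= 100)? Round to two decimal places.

Laspeyres component (base-period weights):
ΣP(Period 1)Q(Period 0) = 15.72×69 + 2.75×130 + 2.15×141 = 1084.68 + 357.5 + 303.15 = 1745.33
ΣP(Period 0)Q(Period 0) = 18.90×69 + 2.44×130 + 2.07×141 = 1304.1 + 317.2 + 291.87 = 1913.17
L = 1745.33 / 1913.17 × 100 = 91.2271
Paasche component (current-period weights):
ΣP(Period 1)Q(Period 1) = 15.72×63 + 2.75×119 + 2.15×159 = 990.36 + 327.25 + 341.85 = 1659.46
ΣP(Period 0)Q(Period 1) = 18.90×63 + 2.44×119 + 2.07×159 = 1190.7 + 290.36 + 329.13 = 1810.19
P = 1659.46 / 1810.19 × 100 = 91.6732
Fisher = √(L × P) = √(91.2271 × 91.6732) = 91.4499

91.45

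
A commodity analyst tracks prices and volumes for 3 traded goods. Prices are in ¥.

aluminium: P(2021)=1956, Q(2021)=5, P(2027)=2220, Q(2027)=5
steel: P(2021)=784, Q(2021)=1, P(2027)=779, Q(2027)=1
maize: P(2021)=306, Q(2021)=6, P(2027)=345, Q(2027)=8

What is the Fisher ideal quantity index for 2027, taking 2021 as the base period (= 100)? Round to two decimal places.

Laspeyres component (base-period weights):
ΣP(2021)Q(2027) = 1956×5 + 784×1 + 306×8 = 9780 + 784 + 2448 = 13012
ΣP(2021)Q(2021) = 1956×5 + 784×1 + 306×6 = 9780 + 784 + 1836 = 12400
L = 13012 / 12400 × 100 = 104.9355
Paasche component (current-period weights):
ΣP(2027)Q(2027) = 2220×5 + 779×1 + 345×8 = 11100 + 779 + 2760 = 14639
ΣP(2027)Q(2021) = 2220×5 + 779×1 + 345×6 = 11100 + 779 + 2070 = 13949
P = 14639 / 13949 × 100 = 104.9466
Fisher = √(L × P) = √(104.9355 × 104.9466) = 104.9410

104.94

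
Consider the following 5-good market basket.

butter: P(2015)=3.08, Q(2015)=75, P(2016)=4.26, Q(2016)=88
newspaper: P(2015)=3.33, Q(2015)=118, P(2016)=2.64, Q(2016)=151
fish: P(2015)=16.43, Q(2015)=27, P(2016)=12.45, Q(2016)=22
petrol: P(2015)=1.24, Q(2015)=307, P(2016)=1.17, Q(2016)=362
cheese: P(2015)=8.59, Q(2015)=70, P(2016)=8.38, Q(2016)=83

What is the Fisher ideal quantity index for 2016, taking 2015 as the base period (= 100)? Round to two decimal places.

112.67

Laspeyres component (base-period weights):
ΣP(2015)Q(2016) = 3.08×88 + 3.33×151 + 16.43×22 + 1.24×362 + 8.59×83 = 271.04 + 502.83 + 361.46 + 448.88 + 712.97 = 2297.18
ΣP(2015)Q(2015) = 3.08×75 + 3.33×118 + 16.43×27 + 1.24×307 + 8.59×70 = 231 + 392.94 + 443.61 + 380.68 + 601.3 = 2049.53
L = 2297.18 / 2049.53 × 100 = 112.0833
Paasche component (current-period weights):
ΣP(2016)Q(2016) = 4.26×88 + 2.64×151 + 12.45×22 + 1.17×362 + 8.38×83 = 374.88 + 398.64 + 273.9 + 423.54 + 695.54 = 2166.5
ΣP(2016)Q(2015) = 4.26×75 + 2.64×118 + 12.45×27 + 1.17×307 + 8.38×70 = 319.5 + 311.52 + 336.15 + 359.19 + 586.6 = 1912.96
P = 2166.5 / 1912.96 × 100 = 113.2538
Fisher = √(L × P) = √(112.0833 × 113.2538) = 112.6670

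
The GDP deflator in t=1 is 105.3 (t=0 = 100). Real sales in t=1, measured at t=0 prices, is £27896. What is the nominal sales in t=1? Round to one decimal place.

Nominal = Real × (Index/100) = 27896 × (105.3/100)
        = 27896 × 1.053 = 29374.4880

29374.5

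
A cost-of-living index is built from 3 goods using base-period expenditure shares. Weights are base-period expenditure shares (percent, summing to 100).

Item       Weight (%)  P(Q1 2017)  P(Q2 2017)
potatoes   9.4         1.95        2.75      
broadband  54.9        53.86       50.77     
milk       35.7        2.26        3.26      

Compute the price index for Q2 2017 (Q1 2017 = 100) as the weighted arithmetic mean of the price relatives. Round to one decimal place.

116.5

potatoes: 9.4 × (2.75/1.95) = 9.4 × 1.410256 = 13.2564
broadband: 54.9 × (50.77/53.86) = 54.9 × 0.942629 = 51.7503
milk: 35.7 × (3.26/2.26) = 35.7 × 1.442478 = 51.4965
Index = Σ wᵢ·(p₁ᵢ/p₀ᵢ) = 13.2564 + 51.7503 + 51.4965 = 116.5032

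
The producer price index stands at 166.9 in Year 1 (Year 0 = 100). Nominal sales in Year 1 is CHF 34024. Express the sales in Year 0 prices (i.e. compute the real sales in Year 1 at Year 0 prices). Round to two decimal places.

20385.86

Real = Nominal ÷ (Index/100) = 34024 ÷ (166.9/100)
     = 34024 ÷ 1.669 = 20385.8598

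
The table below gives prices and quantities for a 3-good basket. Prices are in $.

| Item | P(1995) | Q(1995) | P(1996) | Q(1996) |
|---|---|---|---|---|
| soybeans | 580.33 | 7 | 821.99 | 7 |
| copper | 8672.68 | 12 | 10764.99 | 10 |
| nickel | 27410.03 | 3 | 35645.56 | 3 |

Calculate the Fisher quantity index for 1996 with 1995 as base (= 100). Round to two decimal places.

90.99

Laspeyres component (base-period weights):
ΣP(1995)Q(1996) = 580.33×7 + 8672.68×10 + 27410.03×3 = 4062.31 + 86726.8 + 82230.09 = 173019.2
ΣP(1995)Q(1995) = 580.33×7 + 8672.68×12 + 27410.03×3 = 4062.31 + 104072.16 + 82230.09 = 190364.56
L = 173019.2 / 190364.56 × 100 = 90.8883
Paasche component (current-period weights):
ΣP(1996)Q(1996) = 821.99×7 + 10764.99×10 + 35645.56×3 = 5753.93 + 107649.9 + 106936.68 = 220340.51
ΣP(1996)Q(1995) = 821.99×7 + 10764.99×12 + 35645.56×3 = 5753.93 + 129179.88 + 106936.68 = 241870.49
P = 220340.51 / 241870.49 × 100 = 91.0986
Fisher = √(L × P) = √(90.8883 × 91.0986) = 90.9934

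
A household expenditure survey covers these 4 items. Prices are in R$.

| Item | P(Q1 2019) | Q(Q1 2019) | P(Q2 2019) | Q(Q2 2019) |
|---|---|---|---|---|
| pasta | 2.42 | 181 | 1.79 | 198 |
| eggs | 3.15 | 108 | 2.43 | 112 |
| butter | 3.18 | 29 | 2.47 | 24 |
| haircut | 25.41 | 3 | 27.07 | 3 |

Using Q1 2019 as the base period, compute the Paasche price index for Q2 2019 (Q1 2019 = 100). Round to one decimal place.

Paasche price index uses current-period quantities as weights.
ΣP(Q2 2019)·Q(Q2 2019) = 1.79×198 + 2.43×112 + 2.47×24 + 27.07×3 = 354.42 + 272.16 + 59.28 + 81.21 = 767.07
ΣP(Q1 2019)·Q(Q2 2019) = 2.42×198 + 3.15×112 + 3.18×24 + 25.41×3 = 479.16 + 352.8 + 76.32 + 76.23 = 984.51
Index = 767.07 / 984.51 × 100 = 77.9139

77.9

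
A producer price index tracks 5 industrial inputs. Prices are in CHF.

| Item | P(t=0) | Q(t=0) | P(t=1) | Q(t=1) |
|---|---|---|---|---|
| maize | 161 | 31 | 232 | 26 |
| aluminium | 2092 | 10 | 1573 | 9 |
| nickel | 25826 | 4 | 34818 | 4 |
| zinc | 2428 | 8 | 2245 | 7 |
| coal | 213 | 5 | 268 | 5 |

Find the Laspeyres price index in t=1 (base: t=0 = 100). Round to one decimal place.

Laspeyres price index uses base-period quantities as weights.
ΣP(t=1)·Q(t=0) = 232×31 + 1573×10 + 34818×4 + 2245×8 + 268×5 = 7192 + 15730 + 139272 + 17960 + 1340 = 181494
ΣP(t=0)·Q(t=0) = 161×31 + 2092×10 + 25826×4 + 2428×8 + 213×5 = 4991 + 20920 + 103304 + 19424 + 1065 = 149704
Index = 181494 / 149704 × 100 = 121.2352

121.2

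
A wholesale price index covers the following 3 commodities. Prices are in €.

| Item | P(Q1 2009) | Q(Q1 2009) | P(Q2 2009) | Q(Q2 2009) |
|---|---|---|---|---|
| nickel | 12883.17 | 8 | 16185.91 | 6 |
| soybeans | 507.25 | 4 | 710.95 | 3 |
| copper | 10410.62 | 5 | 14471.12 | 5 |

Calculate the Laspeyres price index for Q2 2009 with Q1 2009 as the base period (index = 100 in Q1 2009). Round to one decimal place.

Laspeyres price index uses base-period quantities as weights.
ΣP(Q2 2009)·Q(Q1 2009) = 16185.91×8 + 710.95×4 + 14471.12×5 = 129487.28 + 2843.8 + 72355.6 = 204686.68
ΣP(Q1 2009)·Q(Q1 2009) = 12883.17×8 + 507.25×4 + 10410.62×5 = 103065.36 + 2029 + 52053.1 = 157147.46
Index = 204686.68 / 157147.46 × 100 = 130.2513

130.3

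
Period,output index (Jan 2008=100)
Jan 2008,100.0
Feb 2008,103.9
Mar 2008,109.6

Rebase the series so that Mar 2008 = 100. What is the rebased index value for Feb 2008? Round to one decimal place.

94.8

Rebased(Feb 2008) = 103.9 / 109.6 × 100 = 94.7993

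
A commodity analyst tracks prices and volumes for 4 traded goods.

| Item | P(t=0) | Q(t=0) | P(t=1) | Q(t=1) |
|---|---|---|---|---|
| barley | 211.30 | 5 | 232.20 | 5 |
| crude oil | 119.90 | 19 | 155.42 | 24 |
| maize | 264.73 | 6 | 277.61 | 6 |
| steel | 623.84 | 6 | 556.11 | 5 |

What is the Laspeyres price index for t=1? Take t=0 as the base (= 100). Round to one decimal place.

105.2

Laspeyres price index uses base-period quantities as weights.
ΣP(t=1)·Q(t=0) = 232.20×5 + 155.42×19 + 277.61×6 + 556.11×6 = 1161 + 2952.98 + 1665.66 + 3336.66 = 9116.3
ΣP(t=0)·Q(t=0) = 211.30×5 + 119.90×19 + 264.73×6 + 623.84×6 = 1056.5 + 2278.1 + 1588.38 + 3743.04 = 8666.02
Index = 9116.3 / 8666.02 × 100 = 105.1959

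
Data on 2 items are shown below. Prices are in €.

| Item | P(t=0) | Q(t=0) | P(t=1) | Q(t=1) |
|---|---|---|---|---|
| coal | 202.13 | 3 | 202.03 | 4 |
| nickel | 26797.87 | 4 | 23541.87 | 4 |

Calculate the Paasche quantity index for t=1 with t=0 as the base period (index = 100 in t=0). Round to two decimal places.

100.21

Paasche quantity index uses current-period prices as weights.
ΣP(t=1)·Q(t=1) = 202.03×4 + 23541.87×4 = 808.12 + 94167.48 = 94975.6
ΣP(t=1)·Q(t=0) = 202.03×3 + 23541.87×4 = 606.09 + 94167.48 = 94773.57
Index = 94975.6 / 94773.57 × 100 = 100.2132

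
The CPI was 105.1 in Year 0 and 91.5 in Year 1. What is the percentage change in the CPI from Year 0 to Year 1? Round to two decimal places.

Change = (91.5 − 105.1) / 105.1 × 100
       = -13.6 / 105.1 × 100 = -12.9401%

-12.94%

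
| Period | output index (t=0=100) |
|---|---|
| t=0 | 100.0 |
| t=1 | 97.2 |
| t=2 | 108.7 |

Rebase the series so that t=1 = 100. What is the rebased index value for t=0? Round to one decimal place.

Rebased(t=0) = 100.0 / 97.2 × 100 = 102.8807

102.9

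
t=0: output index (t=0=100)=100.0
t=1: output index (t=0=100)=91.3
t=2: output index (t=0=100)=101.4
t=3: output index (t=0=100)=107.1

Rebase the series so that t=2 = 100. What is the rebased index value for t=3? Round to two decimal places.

Rebased(t=3) = 107.1 / 101.4 × 100 = 105.6213

105.62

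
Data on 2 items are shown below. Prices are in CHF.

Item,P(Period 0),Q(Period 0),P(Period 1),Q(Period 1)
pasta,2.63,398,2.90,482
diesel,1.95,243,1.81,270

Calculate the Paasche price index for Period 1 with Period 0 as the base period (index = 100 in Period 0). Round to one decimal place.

105.1

Paasche price index uses current-period quantities as weights.
ΣP(Period 1)·Q(Period 1) = 2.90×482 + 1.81×270 = 1397.8 + 488.7 = 1886.5
ΣP(Period 0)·Q(Period 1) = 2.63×482 + 1.95×270 = 1267.66 + 526.5 = 1794.16
Index = 1886.5 / 1794.16 × 100 = 105.1467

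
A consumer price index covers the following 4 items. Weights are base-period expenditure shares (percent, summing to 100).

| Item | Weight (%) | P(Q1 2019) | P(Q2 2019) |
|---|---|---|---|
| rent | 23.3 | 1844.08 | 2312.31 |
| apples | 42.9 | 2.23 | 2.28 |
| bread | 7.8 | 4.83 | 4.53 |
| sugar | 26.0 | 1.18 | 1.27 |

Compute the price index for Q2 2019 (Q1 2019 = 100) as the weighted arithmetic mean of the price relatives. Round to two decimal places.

108.38

rent: 23.3 × (2312.31/1844.08) = 23.3 × 1.253910 = 29.2161
apples: 42.9 × (2.28/2.23) = 42.9 × 1.022422 = 43.8619
bread: 7.8 × (4.53/4.83) = 7.8 × 0.937888 = 7.3155
sugar: 26.0 × (1.27/1.18) = 26.0 × 1.076271 = 27.9831
Index = Σ wᵢ·(p₁ᵢ/p₀ᵢ) = 29.2161 + 43.8619 + 7.3155 + 27.9831 = 108.3766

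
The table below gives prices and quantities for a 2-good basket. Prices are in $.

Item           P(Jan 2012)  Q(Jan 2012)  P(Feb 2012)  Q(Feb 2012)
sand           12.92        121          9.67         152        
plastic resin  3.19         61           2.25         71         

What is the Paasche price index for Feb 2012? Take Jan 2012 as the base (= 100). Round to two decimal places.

74.40

Paasche price index uses current-period quantities as weights.
ΣP(Feb 2012)·Q(Feb 2012) = 9.67×152 + 2.25×71 = 1469.84 + 159.75 = 1629.59
ΣP(Jan 2012)·Q(Feb 2012) = 12.92×152 + 3.19×71 = 1963.84 + 226.49 = 2190.33
Index = 1629.59 / 2190.33 × 100 = 74.3993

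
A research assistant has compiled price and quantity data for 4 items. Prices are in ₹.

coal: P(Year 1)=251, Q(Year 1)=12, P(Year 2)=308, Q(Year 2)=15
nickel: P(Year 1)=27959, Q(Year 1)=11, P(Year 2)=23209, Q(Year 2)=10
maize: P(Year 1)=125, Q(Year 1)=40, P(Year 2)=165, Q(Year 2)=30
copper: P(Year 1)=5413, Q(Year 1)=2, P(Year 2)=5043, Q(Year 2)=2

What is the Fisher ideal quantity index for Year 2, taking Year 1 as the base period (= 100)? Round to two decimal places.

91.30

Laspeyres component (base-period weights):
ΣP(Year 1)Q(Year 2) = 251×15 + 27959×10 + 125×30 + 5413×2 = 3765 + 279590 + 3750 + 10826 = 297931
ΣP(Year 1)Q(Year 1) = 251×12 + 27959×11 + 125×40 + 5413×2 = 3012 + 307549 + 5000 + 10826 = 326387
L = 297931 / 326387 × 100 = 91.2815
Paasche component (current-period weights):
ΣP(Year 2)Q(Year 2) = 308×15 + 23209×10 + 165×30 + 5043×2 = 4620 + 232090 + 4950 + 10086 = 251746
ΣP(Year 2)Q(Year 1) = 308×12 + 23209×11 + 165×40 + 5043×2 = 3696 + 255299 + 6600 + 10086 = 275681
P = 251746 / 275681 × 100 = 91.3179
Fisher = √(L × P) = √(91.2815 × 91.3179) = 91.2997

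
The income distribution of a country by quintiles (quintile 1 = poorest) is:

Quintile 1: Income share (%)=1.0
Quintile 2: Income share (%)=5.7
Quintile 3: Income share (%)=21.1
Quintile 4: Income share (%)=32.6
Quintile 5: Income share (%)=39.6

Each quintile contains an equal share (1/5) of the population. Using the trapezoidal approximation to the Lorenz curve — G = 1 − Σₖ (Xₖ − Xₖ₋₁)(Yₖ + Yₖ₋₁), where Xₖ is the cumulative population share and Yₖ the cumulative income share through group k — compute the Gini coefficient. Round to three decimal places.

0.416

Cumulative income shares Yₖ: 0.0100, 0.0670, 0.2780, 0.6040, 1.0000
Σ (Xₖ−Xₖ₋₁)(Yₖ+Yₖ₋₁) = (1/5)(0.0100+0.0000) + (1/5)(0.0670+0.0100) + (1/5)(0.2780+0.0670) + (1/5)(0.6040+0.2780) + (1/5)(1.0000+0.6040)
  = 0.0020 + 0.0154 + 0.0690 + 0.1764 + 0.3208 = 0.5836
G = 1 − 0.5836 = 0.4164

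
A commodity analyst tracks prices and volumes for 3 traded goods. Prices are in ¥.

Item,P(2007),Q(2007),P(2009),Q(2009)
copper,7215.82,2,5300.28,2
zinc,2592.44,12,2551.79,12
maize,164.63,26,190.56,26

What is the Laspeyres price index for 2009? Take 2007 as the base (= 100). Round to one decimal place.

Laspeyres price index uses base-period quantities as weights.
ΣP(2009)·Q(2007) = 5300.28×2 + 2551.79×12 + 190.56×26 = 10600.56 + 30621.48 + 4954.56 = 46176.6
ΣP(2007)·Q(2007) = 7215.82×2 + 2592.44×12 + 164.63×26 = 14431.64 + 31109.28 + 4280.38 = 49821.3
Index = 46176.6 / 49821.3 × 100 = 92.6845

92.7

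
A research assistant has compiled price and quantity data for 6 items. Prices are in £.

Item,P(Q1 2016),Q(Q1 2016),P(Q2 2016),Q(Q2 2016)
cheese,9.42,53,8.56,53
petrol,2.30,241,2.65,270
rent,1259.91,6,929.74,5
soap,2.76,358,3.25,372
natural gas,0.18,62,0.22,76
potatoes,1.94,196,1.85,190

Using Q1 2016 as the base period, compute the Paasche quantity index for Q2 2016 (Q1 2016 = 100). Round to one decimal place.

Paasche quantity index uses current-period prices as weights.
ΣP(Q2 2016)·Q(Q2 2016) = 8.56×53 + 2.65×270 + 929.74×5 + 3.25×372 + 0.22×76 + 1.85×190 = 453.68 + 715.5 + 4648.7 + 1209 + 16.72 + 351.5 = 7395.1
ΣP(Q2 2016)·Q(Q1 2016) = 8.56×53 + 2.65×241 + 929.74×6 + 3.25×358 + 0.22×62 + 1.85×196 = 453.68 + 638.65 + 5578.44 + 1163.5 + 13.64 + 362.6 = 8210.51
Index = 7395.1 / 8210.51 × 100 = 90.0687

90.1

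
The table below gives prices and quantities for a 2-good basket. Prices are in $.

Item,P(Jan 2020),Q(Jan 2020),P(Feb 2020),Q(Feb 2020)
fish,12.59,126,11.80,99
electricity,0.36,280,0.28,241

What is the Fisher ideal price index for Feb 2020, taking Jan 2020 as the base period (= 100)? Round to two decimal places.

Laspeyres component (base-period weights):
ΣP(Feb 2020)Q(Jan 2020) = 11.80×126 + 0.28×280 = 1486.8 + 78.4 = 1565.2
ΣP(Jan 2020)Q(Jan 2020) = 12.59×126 + 0.36×280 = 1586.34 + 100.8 = 1687.14
L = 1565.2 / 1687.14 × 100 = 92.7724
Paasche component (current-period weights):
ΣP(Feb 2020)Q(Feb 2020) = 11.80×99 + 0.28×241 = 1168.2 + 67.48 = 1235.68
ΣP(Jan 2020)Q(Feb 2020) = 12.59×99 + 0.36×241 = 1246.41 + 86.76 = 1333.17
P = 1235.68 / 1333.17 × 100 = 92.6874
Fisher = √(L × P) = √(92.7724 × 92.6874) = 92.7299

92.73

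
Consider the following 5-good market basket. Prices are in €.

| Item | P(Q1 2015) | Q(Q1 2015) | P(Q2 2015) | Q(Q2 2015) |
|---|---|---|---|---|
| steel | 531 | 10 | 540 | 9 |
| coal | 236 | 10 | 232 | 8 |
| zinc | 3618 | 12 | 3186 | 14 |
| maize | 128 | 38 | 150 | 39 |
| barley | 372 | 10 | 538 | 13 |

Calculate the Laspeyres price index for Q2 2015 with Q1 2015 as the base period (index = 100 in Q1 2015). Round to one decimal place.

95.6

Laspeyres price index uses base-period quantities as weights.
ΣP(Q2 2015)·Q(Q1 2015) = 540×10 + 232×10 + 3186×12 + 150×38 + 538×10 = 5400 + 2320 + 38232 + 5700 + 5380 = 57032
ΣP(Q1 2015)·Q(Q1 2015) = 531×10 + 236×10 + 3618×12 + 128×38 + 372×10 = 5310 + 2360 + 43416 + 4864 + 3720 = 59670
Index = 57032 / 59670 × 100 = 95.5790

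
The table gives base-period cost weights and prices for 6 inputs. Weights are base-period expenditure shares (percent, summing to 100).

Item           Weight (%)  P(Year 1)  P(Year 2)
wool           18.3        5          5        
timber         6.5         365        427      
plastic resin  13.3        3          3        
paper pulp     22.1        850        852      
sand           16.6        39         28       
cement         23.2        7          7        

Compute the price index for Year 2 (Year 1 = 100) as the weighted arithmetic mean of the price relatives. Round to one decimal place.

96.5

wool: 18.3 × (5/5) = 18.3 × 1.000000 = 18.3000
timber: 6.5 × (427/365) = 6.5 × 1.169863 = 7.6041
plastic resin: 13.3 × (3/3) = 13.3 × 1.000000 = 13.3000
paper pulp: 22.1 × (852/850) = 22.1 × 1.002353 = 22.1520
sand: 16.6 × (28/39) = 16.6 × 0.717949 = 11.9179
cement: 23.2 × (7/7) = 23.2 × 1.000000 = 23.2000
Index = Σ wᵢ·(p₁ᵢ/p₀ᵢ) = 18.3000 + 7.6041 + 13.3000 + 22.1520 + 11.9179 + 23.2000 = 96.4741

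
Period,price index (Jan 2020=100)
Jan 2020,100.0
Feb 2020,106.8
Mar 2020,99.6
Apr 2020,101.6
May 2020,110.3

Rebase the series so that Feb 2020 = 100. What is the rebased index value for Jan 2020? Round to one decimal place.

93.6

Rebased(Jan 2020) = 100.0 / 106.8 × 100 = 93.6330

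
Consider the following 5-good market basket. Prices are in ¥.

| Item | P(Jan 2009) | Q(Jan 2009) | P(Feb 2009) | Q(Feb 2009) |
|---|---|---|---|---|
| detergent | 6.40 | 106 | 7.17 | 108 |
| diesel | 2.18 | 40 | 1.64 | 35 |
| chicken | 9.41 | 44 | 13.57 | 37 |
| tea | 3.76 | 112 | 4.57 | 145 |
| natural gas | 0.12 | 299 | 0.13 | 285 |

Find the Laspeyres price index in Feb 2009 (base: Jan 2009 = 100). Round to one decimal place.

Laspeyres price index uses base-period quantities as weights.
ΣP(Feb 2009)·Q(Jan 2009) = 7.17×106 + 1.64×40 + 13.57×44 + 4.57×112 + 0.13×299 = 760.02 + 65.6 + 597.08 + 511.84 + 38.87 = 1973.41
ΣP(Jan 2009)·Q(Jan 2009) = 6.40×106 + 2.18×40 + 9.41×44 + 3.76×112 + 0.12×299 = 678.4 + 87.2 + 414.04 + 421.12 + 35.88 = 1636.64
Index = 1973.41 / 1636.64 × 100 = 120.5769

120.6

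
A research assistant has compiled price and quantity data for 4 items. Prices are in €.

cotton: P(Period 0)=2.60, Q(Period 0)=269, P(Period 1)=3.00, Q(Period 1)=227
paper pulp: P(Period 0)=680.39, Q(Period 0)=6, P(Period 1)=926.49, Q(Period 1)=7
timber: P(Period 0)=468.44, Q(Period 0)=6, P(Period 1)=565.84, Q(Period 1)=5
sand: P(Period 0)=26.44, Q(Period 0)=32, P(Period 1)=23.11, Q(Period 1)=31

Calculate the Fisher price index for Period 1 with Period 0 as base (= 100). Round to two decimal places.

Laspeyres component (base-period weights):
ΣP(Period 1)Q(Period 0) = 3.00×269 + 926.49×6 + 565.84×6 + 23.11×32 = 807 + 5558.94 + 3395.04 + 739.52 = 10500.5
ΣP(Period 0)Q(Period 0) = 2.60×269 + 680.39×6 + 468.44×6 + 26.44×32 = 699.4 + 4082.34 + 2810.64 + 846.08 = 8438.46
L = 10500.5 / 8438.46 × 100 = 124.4362
Paasche component (current-period weights):
ΣP(Period 1)Q(Period 1) = 3.00×227 + 926.49×7 + 565.84×5 + 23.11×31 = 681 + 6485.43 + 2829.2 + 716.41 = 10712.04
ΣP(Period 0)Q(Period 1) = 2.60×227 + 680.39×7 + 468.44×5 + 26.44×31 = 590.2 + 4762.73 + 2342.2 + 819.64 = 8514.77
P = 10712.04 / 8514.77 × 100 = 125.8054
Fisher = √(L × P) = √(124.4362 × 125.8054) = 125.1189

125.12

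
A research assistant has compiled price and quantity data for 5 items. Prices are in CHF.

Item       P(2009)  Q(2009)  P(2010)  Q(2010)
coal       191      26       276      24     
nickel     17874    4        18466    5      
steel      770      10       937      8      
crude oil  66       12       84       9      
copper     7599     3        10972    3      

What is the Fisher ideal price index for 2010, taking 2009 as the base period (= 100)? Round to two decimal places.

114.42

Laspeyres component (base-period weights):
ΣP(2010)Q(2009) = 276×26 + 18466×4 + 937×10 + 84×12 + 10972×3 = 7176 + 73864 + 9370 + 1008 + 32916 = 124334
ΣP(2009)Q(2009) = 191×26 + 17874×4 + 770×10 + 66×12 + 7599×3 = 4966 + 71496 + 7700 + 792 + 22797 = 107751
L = 124334 / 107751 × 100 = 115.3901
Paasche component (current-period weights):
ΣP(2010)Q(2010) = 276×24 + 18466×5 + 937×8 + 84×9 + 10972×3 = 6624 + 92330 + 7496 + 756 + 32916 = 140122
ΣP(2009)Q(2010) = 191×24 + 17874×5 + 770×8 + 66×9 + 7599×3 = 4584 + 89370 + 6160 + 594 + 22797 = 123505
P = 140122 / 123505 × 100 = 113.4545
Fisher = √(L × P) = √(115.3901 × 113.4545) = 114.4182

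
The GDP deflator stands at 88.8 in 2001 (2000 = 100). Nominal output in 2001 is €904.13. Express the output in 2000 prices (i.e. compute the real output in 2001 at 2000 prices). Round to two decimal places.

Real = Nominal ÷ (Index/100) = 904.13 ÷ (88.8/100)
     = 904.13 ÷ 0.888 = 1018.1644

1018.16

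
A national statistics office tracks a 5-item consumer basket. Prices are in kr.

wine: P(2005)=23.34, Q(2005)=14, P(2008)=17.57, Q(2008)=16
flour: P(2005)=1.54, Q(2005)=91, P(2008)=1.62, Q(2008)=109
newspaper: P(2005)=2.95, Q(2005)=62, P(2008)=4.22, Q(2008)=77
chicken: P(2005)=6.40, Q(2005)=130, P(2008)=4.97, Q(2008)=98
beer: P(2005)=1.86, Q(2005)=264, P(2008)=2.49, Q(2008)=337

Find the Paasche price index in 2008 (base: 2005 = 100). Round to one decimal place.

Paasche price index uses current-period quantities as weights.
ΣP(2008)·Q(2008) = 17.57×16 + 1.62×109 + 4.22×77 + 4.97×98 + 2.49×337 = 281.12 + 176.58 + 324.94 + 487.06 + 839.13 = 2108.83
ΣP(2005)·Q(2008) = 23.34×16 + 1.54×109 + 2.95×77 + 6.40×98 + 1.86×337 = 373.44 + 167.86 + 227.15 + 627.2 + 626.82 = 2022.47
Index = 2108.83 / 2022.47 × 100 = 104.2700

104.3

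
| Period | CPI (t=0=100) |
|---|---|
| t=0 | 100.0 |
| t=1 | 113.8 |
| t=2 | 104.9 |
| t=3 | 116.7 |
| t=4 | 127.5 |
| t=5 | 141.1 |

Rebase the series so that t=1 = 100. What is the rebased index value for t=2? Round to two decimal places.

Rebased(t=2) = 104.9 / 113.8 × 100 = 92.1793

92.18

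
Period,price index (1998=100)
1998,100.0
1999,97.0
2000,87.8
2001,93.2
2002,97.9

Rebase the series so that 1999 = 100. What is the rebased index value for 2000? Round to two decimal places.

Rebased(2000) = 87.8 / 97.0 × 100 = 90.5155

90.52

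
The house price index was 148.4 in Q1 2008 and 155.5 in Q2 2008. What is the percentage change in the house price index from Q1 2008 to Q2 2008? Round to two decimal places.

Change = (155.5 − 148.4) / 148.4 × 100
       = 7.1 / 148.4 × 100 = 4.7844%

4.78%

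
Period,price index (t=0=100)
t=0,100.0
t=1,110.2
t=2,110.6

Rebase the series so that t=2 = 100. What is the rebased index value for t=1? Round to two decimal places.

Rebased(t=1) = 110.2 / 110.6 × 100 = 99.6383

99.64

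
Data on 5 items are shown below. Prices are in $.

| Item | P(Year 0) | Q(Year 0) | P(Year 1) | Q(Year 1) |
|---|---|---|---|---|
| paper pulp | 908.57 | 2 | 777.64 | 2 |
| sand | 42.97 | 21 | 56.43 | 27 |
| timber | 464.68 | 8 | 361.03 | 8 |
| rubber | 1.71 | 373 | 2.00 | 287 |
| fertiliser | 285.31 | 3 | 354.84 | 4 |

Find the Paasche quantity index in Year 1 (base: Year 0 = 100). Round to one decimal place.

107.0

Paasche quantity index uses current-period prices as weights.
ΣP(Year 1)·Q(Year 1) = 777.64×2 + 56.43×27 + 361.03×8 + 2.00×287 + 354.84×4 = 1555.28 + 1523.61 + 2888.24 + 574 + 1419.36 = 7960.49
ΣP(Year 1)·Q(Year 0) = 777.64×2 + 56.43×21 + 361.03×8 + 2.00×373 + 354.84×3 = 1555.28 + 1185.03 + 2888.24 + 746 + 1064.52 = 7439.07
Index = 7960.49 / 7439.07 × 100 = 107.0092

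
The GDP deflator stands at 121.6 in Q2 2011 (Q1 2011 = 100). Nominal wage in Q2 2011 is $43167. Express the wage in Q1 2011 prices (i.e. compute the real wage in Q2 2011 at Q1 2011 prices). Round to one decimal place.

Real = Nominal ÷ (Index/100) = 43167 ÷ (121.6/100)
     = 43167 ÷ 1.216 = 35499.1776

35499.2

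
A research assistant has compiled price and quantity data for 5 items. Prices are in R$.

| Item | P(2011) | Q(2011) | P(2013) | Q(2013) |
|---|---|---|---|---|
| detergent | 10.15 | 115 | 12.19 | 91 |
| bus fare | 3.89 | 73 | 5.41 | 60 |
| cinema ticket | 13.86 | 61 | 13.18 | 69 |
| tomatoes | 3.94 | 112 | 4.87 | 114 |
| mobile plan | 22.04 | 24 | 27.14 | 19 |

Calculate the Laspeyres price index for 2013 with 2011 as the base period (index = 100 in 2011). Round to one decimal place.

116.2

Laspeyres price index uses base-period quantities as weights.
ΣP(2013)·Q(2011) = 12.19×115 + 5.41×73 + 13.18×61 + 4.87×112 + 27.14×24 = 1401.85 + 394.93 + 803.98 + 545.44 + 651.36 = 3797.56
ΣP(2011)·Q(2011) = 10.15×115 + 3.89×73 + 13.86×61 + 3.94×112 + 22.04×24 = 1167.25 + 283.97 + 845.46 + 441.28 + 528.96 = 3266.92
Index = 3797.56 / 3266.92 × 100 = 116.2428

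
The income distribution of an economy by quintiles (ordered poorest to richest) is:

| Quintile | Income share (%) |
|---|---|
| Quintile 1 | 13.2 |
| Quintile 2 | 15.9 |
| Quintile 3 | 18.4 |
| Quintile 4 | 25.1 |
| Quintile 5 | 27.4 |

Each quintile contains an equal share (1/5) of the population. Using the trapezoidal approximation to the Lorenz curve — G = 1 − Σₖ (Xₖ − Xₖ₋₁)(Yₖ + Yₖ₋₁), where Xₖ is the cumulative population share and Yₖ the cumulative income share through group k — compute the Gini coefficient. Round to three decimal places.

0.150

Cumulative income shares Yₖ: 0.1320, 0.2910, 0.4750, 0.7260, 1.0000
Σ (Xₖ−Xₖ₋₁)(Yₖ+Yₖ₋₁) = (1/5)(0.1320+0.0000) + (1/5)(0.2910+0.1320) + (1/5)(0.4750+0.2910) + (1/5)(0.7260+0.4750) + (1/5)(1.0000+0.7260)
  = 0.0264 + 0.0846 + 0.1532 + 0.2402 + 0.3452 = 0.8496
G = 1 − 0.8496 = 0.1504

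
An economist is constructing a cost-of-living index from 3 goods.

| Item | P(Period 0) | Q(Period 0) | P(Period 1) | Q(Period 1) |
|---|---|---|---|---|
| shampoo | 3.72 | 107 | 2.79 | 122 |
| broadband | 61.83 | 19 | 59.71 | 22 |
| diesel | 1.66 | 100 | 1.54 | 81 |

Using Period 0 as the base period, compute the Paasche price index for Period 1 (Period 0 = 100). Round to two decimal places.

Paasche price index uses current-period quantities as weights.
ΣP(Period 1)·Q(Period 1) = 2.79×122 + 59.71×22 + 1.54×81 = 340.38 + 1313.62 + 124.74 = 1778.74
ΣP(Period 0)·Q(Period 1) = 3.72×122 + 61.83×22 + 1.66×81 = 453.84 + 1360.26 + 134.46 = 1948.56
Index = 1778.74 / 1948.56 × 100 = 91.2848

91.28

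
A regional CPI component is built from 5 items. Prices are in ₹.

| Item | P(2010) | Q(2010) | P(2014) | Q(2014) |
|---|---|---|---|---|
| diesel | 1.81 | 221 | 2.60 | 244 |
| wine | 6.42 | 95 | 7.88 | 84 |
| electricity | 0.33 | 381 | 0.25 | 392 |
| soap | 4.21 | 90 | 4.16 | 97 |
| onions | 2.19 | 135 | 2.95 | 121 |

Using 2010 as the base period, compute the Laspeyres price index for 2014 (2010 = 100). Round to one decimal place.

121.0

Laspeyres price index uses base-period quantities as weights.
ΣP(2014)·Q(2010) = 2.60×221 + 7.88×95 + 0.25×381 + 4.16×90 + 2.95×135 = 574.6 + 748.6 + 95.25 + 374.4 + 398.25 = 2191.1
ΣP(2010)·Q(2010) = 1.81×221 + 6.42×95 + 0.33×381 + 4.21×90 + 2.19×135 = 400.01 + 609.9 + 125.73 + 378.9 + 295.65 = 1810.19
Index = 2191.1 / 1810.19 × 100 = 121.0425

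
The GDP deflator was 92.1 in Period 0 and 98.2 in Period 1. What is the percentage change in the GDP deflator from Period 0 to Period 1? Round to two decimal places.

Change = (98.2 − 92.1) / 92.1 × 100
       = 6.1 / 92.1 × 100 = 6.6232%

6.62%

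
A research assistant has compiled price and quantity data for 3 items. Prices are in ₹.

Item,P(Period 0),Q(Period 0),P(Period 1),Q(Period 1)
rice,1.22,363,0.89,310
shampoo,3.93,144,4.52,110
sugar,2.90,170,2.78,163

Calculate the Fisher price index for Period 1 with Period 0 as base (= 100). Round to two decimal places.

95.94

Laspeyres component (base-period weights):
ΣP(Period 1)Q(Period 0) = 0.89×363 + 4.52×144 + 2.78×170 = 323.07 + 650.88 + 472.6 = 1446.55
ΣP(Period 0)Q(Period 0) = 1.22×363 + 3.93×144 + 2.90×170 = 442.86 + 565.92 + 493 = 1501.78
L = 1446.55 / 1501.78 × 100 = 96.3224
Paasche component (current-period weights):
ΣP(Period 1)Q(Period 1) = 0.89×310 + 4.52×110 + 2.78×163 = 275.9 + 497.2 + 453.14 = 1226.24
ΣP(Period 0)Q(Period 1) = 1.22×310 + 3.93×110 + 2.90×163 = 378.2 + 432.3 + 472.7 = 1283.2
P = 1226.24 / 1283.2 × 100 = 95.5611
Fisher = √(L × P) = √(96.3224 × 95.5611) = 95.9410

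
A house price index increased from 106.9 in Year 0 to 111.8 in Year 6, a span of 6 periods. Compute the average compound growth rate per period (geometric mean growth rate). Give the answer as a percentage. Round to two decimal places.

Growth factor = (111.8/106.9)^(1/6) = (1.045837)^(1/6) = 1.007498
Growth rate = 1.007498 − 1 = 0.007498 = 0.7498%

0.75%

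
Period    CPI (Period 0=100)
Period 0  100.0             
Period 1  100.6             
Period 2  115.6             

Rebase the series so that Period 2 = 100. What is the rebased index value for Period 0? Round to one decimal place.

86.5

Rebased(Period 0) = 100.0 / 115.6 × 100 = 86.5052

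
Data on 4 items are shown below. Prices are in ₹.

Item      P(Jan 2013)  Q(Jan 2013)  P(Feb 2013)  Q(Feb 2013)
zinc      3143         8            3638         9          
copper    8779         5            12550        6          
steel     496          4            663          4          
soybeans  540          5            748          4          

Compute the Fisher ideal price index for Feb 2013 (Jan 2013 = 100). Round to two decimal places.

133.42

Laspeyres component (base-period weights):
ΣP(Feb 2013)Q(Jan 2013) = 3638×8 + 12550×5 + 663×4 + 748×5 = 29104 + 62750 + 2652 + 3740 = 98246
ΣP(Jan 2013)Q(Jan 2013) = 3143×8 + 8779×5 + 496×4 + 540×5 = 25144 + 43895 + 1984 + 2700 = 73723
L = 98246 / 73723 × 100 = 133.2637
Paasche component (current-period weights):
ΣP(Feb 2013)Q(Feb 2013) = 3638×9 + 12550×6 + 663×4 + 748×4 = 32742 + 75300 + 2652 + 2992 = 113686
ΣP(Jan 2013)Q(Feb 2013) = 3143×9 + 8779×6 + 496×4 + 540×4 = 28287 + 52674 + 1984 + 2160 = 85105
P = 113686 / 85105 × 100 = 133.5832
Fisher = √(L × P) = √(133.2637 × 133.5832) = 133.4234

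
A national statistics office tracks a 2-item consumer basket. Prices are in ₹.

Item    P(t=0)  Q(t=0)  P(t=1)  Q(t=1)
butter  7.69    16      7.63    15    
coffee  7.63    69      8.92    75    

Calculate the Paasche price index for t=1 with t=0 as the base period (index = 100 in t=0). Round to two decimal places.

Paasche price index uses current-period quantities as weights.
ΣP(t=1)·Q(t=1) = 7.63×15 + 8.92×75 = 114.45 + 669 = 783.45
ΣP(t=0)·Q(t=1) = 7.69×15 + 7.63×75 = 115.35 + 572.25 = 687.6
Index = 783.45 / 687.6 × 100 = 113.9398

113.94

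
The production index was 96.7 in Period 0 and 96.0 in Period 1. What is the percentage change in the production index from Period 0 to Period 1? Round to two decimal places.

Change = (96.0 − 96.7) / 96.7 × 100
       = -0.7 / 96.7 × 100 = -0.7239%

-0.72%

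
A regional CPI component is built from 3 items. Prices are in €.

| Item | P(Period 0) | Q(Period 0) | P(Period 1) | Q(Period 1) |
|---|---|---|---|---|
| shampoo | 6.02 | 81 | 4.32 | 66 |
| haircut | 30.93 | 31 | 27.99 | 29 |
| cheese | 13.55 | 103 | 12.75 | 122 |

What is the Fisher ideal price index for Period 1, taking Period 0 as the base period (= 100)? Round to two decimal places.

89.52

Laspeyres component (base-period weights):
ΣP(Period 1)Q(Period 0) = 4.32×81 + 27.99×31 + 12.75×103 = 349.92 + 867.69 + 1313.25 = 2530.86
ΣP(Period 0)Q(Period 0) = 6.02×81 + 30.93×31 + 13.55×103 = 487.62 + 958.83 + 1395.65 = 2842.1
L = 2530.86 / 2842.1 × 100 = 89.0489
Paasche component (current-period weights):
ΣP(Period 1)Q(Period 1) = 4.32×66 + 27.99×29 + 12.75×122 = 285.12 + 811.71 + 1555.5 = 2652.33
ΣP(Period 0)Q(Period 1) = 6.02×66 + 30.93×29 + 13.55×122 = 397.32 + 896.97 + 1653.1 = 2947.39
P = 2652.33 / 2947.39 × 100 = 89.9891
Fisher = √(L × P) = √(89.0489 × 89.9891) = 89.5178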